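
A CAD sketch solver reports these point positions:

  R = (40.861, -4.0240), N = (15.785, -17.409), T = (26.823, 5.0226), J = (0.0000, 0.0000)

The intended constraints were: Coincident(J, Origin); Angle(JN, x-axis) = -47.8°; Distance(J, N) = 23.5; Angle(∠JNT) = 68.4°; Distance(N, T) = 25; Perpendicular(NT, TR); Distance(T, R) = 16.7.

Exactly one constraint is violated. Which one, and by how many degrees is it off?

Perpendicular(NT, TR) — off by 6.60°.

J = (0.00, 0.00) ✓; JN at -47.80° ✓; |JN| = 23.50 ✓; ∠JNT = 68.40° ✓; |NT| = 25.00 ✓; ∠(NT, TR) = 96.60° ✗; |TR| = 16.70 ✓.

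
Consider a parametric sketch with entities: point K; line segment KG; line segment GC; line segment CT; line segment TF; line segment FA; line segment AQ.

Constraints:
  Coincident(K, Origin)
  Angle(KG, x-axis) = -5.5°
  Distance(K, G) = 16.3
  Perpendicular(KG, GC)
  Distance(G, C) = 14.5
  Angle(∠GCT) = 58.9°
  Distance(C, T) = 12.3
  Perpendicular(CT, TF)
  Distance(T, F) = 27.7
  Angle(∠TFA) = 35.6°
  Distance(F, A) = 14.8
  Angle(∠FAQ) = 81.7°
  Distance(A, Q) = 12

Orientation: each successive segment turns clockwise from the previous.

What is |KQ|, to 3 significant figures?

9.40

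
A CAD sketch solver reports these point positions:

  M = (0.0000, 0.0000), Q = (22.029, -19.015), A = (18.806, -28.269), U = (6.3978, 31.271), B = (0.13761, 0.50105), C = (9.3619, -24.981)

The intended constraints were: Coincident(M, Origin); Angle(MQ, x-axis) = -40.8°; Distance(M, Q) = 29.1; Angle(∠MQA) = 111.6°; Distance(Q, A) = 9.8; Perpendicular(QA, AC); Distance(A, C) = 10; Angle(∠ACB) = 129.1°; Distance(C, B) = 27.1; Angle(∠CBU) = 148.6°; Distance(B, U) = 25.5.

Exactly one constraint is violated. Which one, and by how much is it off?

Distance(B, U) = 25.5 — off by 5.90.

M = (0.00, 0.00) ✓; MQ at -40.80° ✓; |MQ| = 29.10 ✓; ∠MQA = 111.6° ✓; |QA| = 9.799 ✓; ∠(QA, AC) = 89.99° ✓; |AC| = 10.00 ✓; ∠ACB = 129.1° ✓; |CB| = 27.10 ✓; ∠CBU = 148.6° ✓; |BU| = 31.40 ✗.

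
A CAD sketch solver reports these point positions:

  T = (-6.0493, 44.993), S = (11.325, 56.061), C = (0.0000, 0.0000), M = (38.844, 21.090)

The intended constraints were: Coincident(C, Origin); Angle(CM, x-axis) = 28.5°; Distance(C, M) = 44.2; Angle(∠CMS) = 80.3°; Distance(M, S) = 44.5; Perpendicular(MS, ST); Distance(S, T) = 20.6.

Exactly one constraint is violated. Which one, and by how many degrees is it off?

Perpendicular(MS, ST) — off by 5.70°.

C = (0.00, 0.00) ✓; CM at 28.50° ✓; |CM| = 44.20 ✓; ∠CMS = 80.30° ✓; |MS| = 44.50 ✓; ∠(MS, ST) = 84.30° ✗; |ST| = 20.60 ✓.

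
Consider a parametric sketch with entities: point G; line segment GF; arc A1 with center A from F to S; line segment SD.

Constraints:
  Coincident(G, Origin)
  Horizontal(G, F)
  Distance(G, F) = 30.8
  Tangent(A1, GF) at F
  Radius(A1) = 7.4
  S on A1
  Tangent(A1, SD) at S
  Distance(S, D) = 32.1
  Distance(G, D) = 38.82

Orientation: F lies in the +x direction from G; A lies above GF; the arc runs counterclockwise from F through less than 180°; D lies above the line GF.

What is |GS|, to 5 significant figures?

38.309

Checks: |GF| = 30.80 ✓; |AS| = 7.400 ✓; ∠(AS, SD) = 90.00° ✓; |SD| = 32.10 ✓; |GD| = 38.82 ✓.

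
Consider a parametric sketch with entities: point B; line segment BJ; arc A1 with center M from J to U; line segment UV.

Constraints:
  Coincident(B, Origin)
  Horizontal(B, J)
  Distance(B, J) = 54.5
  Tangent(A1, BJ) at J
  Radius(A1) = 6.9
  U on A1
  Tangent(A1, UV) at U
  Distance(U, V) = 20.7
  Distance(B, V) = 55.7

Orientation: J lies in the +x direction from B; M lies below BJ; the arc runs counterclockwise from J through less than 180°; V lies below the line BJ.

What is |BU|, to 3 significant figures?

48.1

Checks: |MU| = 6.900 ✓; ∠(MU, UV) = 90.00° ✓; |UV| = 20.70 ✓; |BV| = 55.70 ✓.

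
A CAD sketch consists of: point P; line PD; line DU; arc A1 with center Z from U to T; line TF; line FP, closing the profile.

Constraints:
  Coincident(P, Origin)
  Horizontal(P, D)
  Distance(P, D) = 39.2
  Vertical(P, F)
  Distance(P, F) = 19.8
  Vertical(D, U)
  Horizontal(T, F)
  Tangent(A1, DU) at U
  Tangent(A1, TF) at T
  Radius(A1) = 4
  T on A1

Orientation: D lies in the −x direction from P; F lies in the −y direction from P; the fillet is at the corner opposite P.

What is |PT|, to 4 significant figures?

40.39

P is at the origin; PD is horizontal with |PD| = 39.2 and D on the −x side, so D = (-39.20, 0.000). PF is vertical with |PF| = 19.8 and F on the −y side, so F = (0.000, -19.80). The virtual corner opposite P is at (-39.20, -19.80). Tangency of A1 to DU means the radius ZU is perpendicular to DU and A1 meets TF tangentially, so ZT is at right angles to TF, with radius 4.0, so the center Z sits 4.0 in from both sides at Z = (-35.20, -15.80). That places the tangent points at U = (-39.20, -15.80) on DU and T = (-35.20, -19.80) on TF. Then |PT| = |T − P| = 40.39.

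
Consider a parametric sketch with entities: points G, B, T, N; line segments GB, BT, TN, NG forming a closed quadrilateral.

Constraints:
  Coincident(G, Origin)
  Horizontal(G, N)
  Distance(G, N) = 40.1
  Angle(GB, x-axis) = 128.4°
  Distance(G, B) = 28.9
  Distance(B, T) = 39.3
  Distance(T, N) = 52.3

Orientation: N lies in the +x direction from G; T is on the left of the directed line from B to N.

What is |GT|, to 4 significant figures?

47.52

Checks: |BT| = 39.30 ✓; |TN| = 52.30 ✓.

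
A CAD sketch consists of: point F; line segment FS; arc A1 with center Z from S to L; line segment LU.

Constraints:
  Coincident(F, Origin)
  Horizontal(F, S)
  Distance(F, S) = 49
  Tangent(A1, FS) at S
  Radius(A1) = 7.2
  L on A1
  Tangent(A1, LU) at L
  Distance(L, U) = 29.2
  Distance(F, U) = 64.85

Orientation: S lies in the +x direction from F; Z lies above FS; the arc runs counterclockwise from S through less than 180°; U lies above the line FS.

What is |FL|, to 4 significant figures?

56.72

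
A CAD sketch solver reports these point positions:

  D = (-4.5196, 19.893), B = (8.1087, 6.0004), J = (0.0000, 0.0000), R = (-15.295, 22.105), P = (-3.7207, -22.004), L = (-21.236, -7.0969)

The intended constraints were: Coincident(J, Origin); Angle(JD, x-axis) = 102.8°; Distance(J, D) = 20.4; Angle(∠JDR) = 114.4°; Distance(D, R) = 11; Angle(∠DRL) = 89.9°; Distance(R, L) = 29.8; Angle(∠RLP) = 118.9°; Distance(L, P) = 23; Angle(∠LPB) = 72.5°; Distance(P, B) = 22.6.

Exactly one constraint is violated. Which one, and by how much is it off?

Distance(P, B) = 22.6 — off by 7.80.

J = (0.00, 0.00) ✓; JD at 102.8° ✓; |JD| = 20.40 ✓; ∠JDR = 114.4° ✓; |DR| = 11.00 ✓; ∠DRL = 89.90° ✓; |RL| = 29.80 ✓; ∠RLP = 118.9° ✓; |LP| = 23.00 ✓; ∠LPB = 72.50° ✓; |PB| = 30.40 ✗.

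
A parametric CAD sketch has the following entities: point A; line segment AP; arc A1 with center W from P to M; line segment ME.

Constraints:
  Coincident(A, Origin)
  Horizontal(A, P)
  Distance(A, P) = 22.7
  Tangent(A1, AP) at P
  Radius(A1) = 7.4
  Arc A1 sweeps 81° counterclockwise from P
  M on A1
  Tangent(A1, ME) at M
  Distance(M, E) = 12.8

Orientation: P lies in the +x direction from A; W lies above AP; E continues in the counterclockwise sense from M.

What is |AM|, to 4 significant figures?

30.65

A1 meets AP tangentially, so WP is at right angles to AP, so W = P + (0, 7.4) = (22.70, 7.400). On A1, P sits at bearing -90° from W; an 81° counterclockwise sweep puts M at bearing -9°, so M = W + 7.4·(cos -9°, sin -9°) = (30.01, 6.242). Then |AM| = |M − A| = 30.65.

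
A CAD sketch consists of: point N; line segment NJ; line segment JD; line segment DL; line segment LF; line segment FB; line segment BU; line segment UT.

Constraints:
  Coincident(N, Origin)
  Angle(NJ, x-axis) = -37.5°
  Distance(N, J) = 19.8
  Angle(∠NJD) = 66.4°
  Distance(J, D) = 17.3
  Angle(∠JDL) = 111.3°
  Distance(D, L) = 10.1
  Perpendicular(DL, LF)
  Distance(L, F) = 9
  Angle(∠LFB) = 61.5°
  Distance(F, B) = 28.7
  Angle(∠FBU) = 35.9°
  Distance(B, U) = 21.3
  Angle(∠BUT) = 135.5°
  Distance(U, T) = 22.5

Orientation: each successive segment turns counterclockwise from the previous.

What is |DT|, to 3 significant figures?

24.7

N is at the origin; NJ runs at -37.5° with length 19.8, so J = (15.7, -12.1). ∠NJD = 66.4° gives JD at 76.1° from the x-axis; with |JD| = 17.3, D = (19.9, 4.74). ∠JDL = 111.3° gives DL at 145° from the x-axis; with |DL| = 10.1, L = (11.6, 10.6). The perpendicularity gives LF at right angles to DL, so LF runs at -125°; with |LF| = 9.0, F = (6.42, 3.21). ∠LFB = 61.5° gives FB at -6.70° from the x-axis; with |FB| = 28.7, B = (34.9, -0.141). ∠FBU = 35.9° gives BU at 137° from the x-axis; with |BU| = 21.3, U = (19.2, 14.3). ∠BUT = 135.5° gives UT at -178° from the x-axis; with |UT| = 22.5, T = (-3.24, 13.5). Then |DT| = |T − D| = 24.7.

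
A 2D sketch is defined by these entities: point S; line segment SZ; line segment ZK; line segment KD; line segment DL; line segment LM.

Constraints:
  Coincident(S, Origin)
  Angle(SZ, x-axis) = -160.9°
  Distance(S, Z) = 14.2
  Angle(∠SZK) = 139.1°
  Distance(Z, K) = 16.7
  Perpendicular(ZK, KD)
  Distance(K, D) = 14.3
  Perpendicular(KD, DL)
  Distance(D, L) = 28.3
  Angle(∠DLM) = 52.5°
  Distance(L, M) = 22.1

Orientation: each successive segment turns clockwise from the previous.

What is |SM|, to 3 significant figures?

17.8

The perpendicularity gives DL at right angles to KD, so DL runs at -21.8°; with |DL| = 28.3, L = (2.66, 4.32). ∠DLM = 52.5° gives LM at -149° from the x-axis; with |LM| = 22.1, M = (-16.3, -6.96). Then |SM| = |M − S| = 17.8.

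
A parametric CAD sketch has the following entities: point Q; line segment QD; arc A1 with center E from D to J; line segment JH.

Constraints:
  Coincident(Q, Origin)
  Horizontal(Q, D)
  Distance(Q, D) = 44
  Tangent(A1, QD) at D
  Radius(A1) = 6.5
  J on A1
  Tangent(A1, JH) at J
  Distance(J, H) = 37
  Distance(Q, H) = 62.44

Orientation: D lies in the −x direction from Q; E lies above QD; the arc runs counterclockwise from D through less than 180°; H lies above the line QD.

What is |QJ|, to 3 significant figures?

38.4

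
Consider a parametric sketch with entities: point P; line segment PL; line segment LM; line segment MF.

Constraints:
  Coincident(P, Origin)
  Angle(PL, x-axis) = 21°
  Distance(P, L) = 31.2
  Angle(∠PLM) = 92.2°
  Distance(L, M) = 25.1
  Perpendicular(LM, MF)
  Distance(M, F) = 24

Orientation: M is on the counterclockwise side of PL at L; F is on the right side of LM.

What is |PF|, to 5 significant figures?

61.123

P is at the origin; PL runs at 21.0° with length 31.2, so L = 31.2·(cos 21.0°, sin 21.0°) = (29.128, 11.181). ∠PLM = 92.2°, so LM runs at 21.0° + (180° − 92.2°) = 108.80° from the x-axis; with |LM| = 25.1, M = L + 25.1·(cos 108.80°, sin 108.80°) = (21.039, 34.942). LM is perpendicular to MF; with |MF| = 24.0 on the right of LM, F = M + 24.0·(0.94665, 0.32227) = (43.758, 42.676). Then |PF| = |F − P| = 61.123.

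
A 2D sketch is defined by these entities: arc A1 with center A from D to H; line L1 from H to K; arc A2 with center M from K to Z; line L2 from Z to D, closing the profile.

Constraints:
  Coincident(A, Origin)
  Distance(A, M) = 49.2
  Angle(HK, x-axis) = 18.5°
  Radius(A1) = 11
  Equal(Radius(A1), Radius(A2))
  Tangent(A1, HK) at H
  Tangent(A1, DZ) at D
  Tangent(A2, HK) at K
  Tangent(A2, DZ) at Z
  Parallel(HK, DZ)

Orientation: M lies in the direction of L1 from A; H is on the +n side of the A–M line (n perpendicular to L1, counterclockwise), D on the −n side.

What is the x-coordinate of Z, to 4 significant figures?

50.15

The slot axis is L1's direction at 18.5°, so u = (cos 18.5°, sin 18.5°) = (0.9483, 0.3173) and n = (−sin 18.5°, cos 18.5°) = (-0.3173, 0.9483). A is at the origin and M lies 49.2 along u from A, so M = 49.2·u = (46.66, 15.61). Tangency of A1 to both parallel lines with radius 11.0 puts H and D at A ± 11.0·n: H = (-3.490, 10.43), D = (3.490, -10.43). Equal radii place K and Z the same way about M: K = M + 11.0·n = (43.17, 26.04), Z = M − 11.0·n = (50.15, 5.180). So Z.x = 50.15.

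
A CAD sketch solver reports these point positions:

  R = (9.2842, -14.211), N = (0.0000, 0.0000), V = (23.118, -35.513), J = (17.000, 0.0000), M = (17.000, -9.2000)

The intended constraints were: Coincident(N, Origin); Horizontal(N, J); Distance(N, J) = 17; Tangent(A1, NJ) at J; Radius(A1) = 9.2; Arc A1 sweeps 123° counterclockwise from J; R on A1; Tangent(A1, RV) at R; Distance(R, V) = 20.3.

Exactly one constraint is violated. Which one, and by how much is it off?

Distance(R, V) = 20.3 — off by 5.10.

N = (0.00, 0.00) ✓; N.y = 0.00, J.y = 0.00 ✓; |NJ| = 17.00 ✓; ∠(MJ, JN) = 90.00° ✓; |MJ| = 9.200 ✓; bearing(M→R) − bearing(M→J) = 123.0° ✓; |MR| = 9.200 ✓; ∠(MR, RV) = 90.00° ✓; |RV| = 25.40 ✗.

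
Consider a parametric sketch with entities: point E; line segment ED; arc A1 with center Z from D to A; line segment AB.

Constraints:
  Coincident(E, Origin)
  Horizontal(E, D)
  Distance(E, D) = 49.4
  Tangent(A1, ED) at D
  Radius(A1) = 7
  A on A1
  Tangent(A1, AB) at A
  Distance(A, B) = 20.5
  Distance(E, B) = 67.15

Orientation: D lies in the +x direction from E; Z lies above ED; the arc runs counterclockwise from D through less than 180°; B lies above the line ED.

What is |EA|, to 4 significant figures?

56.22

E is at the origin; ED is horizontal with |ED| = 49.4 and D on the +x side, so D = (49.40, 0.000). Tangency of A1 to ED means the radius ZD is perpendicular to ED, so Z = D + (0, 7) = (49.40, 7.000). Since ZA ⟂ AB (tangency), |ZB| = √(7.0² + 20.5²) = 21.66 regardless of where A sits on A1. So B lies on both circle(E, 67.15) and circle(Z, 21.66); the above-ED intersection is B = (62.67, 24.12). A is the foot of the tangent from B: A = (56.02, 4.731).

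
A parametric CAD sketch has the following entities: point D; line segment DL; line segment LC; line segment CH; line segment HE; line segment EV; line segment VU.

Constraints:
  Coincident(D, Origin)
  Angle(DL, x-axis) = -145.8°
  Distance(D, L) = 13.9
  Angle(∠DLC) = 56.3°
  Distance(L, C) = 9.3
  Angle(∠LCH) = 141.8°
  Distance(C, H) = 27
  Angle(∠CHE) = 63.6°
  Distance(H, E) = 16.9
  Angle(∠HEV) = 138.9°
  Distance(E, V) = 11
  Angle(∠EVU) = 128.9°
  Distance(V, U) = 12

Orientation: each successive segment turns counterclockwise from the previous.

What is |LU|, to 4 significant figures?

9.940

D is at the origin; DL runs at -145.8° with length 13.9, so L = (-11.50, -7.813). ∠DLC = 56.3° gives LC at -22.10° from the x-axis; with |LC| = 9.3, C = (-2.880, -11.31). ∠LCH = 141.8° gives CH at 16.10° from the x-axis; with |CH| = 27.0, H = (23.06, -3.824). ∠CHE = 63.6° gives HE at 132.5° from the x-axis; with |HE| = 16.9, E = (11.64, 8.636). ∠HEV = 138.9° gives EV at 173.6° from the x-axis; with |EV| = 11.0, V = (0.7124, 9.862). ∠EVU = 128.9° gives VU at -135.3° from the x-axis; with |VU| = 12.0, U = (-7.817, 1.421). Then |LU| = |U − L| = 9.940.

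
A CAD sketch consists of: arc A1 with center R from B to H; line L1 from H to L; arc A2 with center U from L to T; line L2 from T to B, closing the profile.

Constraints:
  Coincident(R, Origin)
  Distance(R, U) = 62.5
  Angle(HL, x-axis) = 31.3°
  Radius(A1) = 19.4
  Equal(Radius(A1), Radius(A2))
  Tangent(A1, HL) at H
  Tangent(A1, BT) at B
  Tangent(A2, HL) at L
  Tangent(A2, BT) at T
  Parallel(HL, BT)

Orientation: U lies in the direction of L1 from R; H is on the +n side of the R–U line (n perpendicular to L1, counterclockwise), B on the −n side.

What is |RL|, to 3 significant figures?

65.4

The slot axis is L1's direction at 31.3°, so u = (cos 31.3°, sin 31.3°) = (0.854, 0.520) and n = (−sin 31.3°, cos 31.3°) = (-0.520, 0.854). R is at the origin and U lies 62.5 along u from R, so U = 62.5·u = (53.4, 32.5). Tangency of A1 to both parallel lines with radius 19.4 puts H and B at R ± 19.4·n: H = (-10.1, 16.6), B = (10.1, -16.6). Equal radii place L and T the same way about U: L = U + 19.4·n = (43.3, 49.0), T = U − 19.4·n = (63.5, 15.9). Then |RL| = |L − R| = 65.4.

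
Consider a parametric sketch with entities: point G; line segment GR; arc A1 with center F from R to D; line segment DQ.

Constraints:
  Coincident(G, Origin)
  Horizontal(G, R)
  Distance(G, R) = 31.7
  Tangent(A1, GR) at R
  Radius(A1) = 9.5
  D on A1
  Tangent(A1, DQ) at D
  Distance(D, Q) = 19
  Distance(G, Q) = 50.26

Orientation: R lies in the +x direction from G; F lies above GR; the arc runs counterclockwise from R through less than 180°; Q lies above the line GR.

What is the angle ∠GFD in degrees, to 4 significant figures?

162.4°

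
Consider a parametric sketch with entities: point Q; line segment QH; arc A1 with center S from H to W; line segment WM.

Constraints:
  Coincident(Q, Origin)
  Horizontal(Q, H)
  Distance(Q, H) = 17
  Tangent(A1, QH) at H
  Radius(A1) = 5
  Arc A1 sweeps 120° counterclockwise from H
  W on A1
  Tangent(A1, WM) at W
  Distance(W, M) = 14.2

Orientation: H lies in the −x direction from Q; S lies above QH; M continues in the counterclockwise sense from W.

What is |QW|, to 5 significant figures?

14.723

Q is at the origin; QH is horizontal with |QH| = 17.0 and H on the −x side, so H = (-17.000, 0.0000). A1 meets QH tangentially, so SH is at right angles to QH, so S = H + (0, 5) = (-17.000, 5.0000). On A1, H sits at bearing -90° from S; a 120° counterclockwise sweep puts W at bearing 30°, so W = S + 5.0·(cos 30°, sin 30°) = (-12.670, 7.5000). Then |QW| = |W − Q| = 14.723.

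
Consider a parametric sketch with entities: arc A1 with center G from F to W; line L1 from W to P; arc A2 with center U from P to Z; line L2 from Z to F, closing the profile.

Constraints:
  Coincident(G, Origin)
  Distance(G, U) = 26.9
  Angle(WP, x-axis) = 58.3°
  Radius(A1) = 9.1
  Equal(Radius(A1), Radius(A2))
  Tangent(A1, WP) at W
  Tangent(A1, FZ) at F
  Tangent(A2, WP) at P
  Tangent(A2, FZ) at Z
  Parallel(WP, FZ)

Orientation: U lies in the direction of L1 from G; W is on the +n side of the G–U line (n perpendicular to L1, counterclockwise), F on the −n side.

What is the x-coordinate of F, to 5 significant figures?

7.7424

The slot axis is L1's direction at 58.3°, so u = (cos 58.3°, sin 58.3°) = (0.52547, 0.85081) and n = (−sin 58.3°, cos 58.3°) = (-0.85081, 0.52547). G is at the origin and U lies 26.9 along u from G, so U = 26.9·u = (14.135, 22.887). Tangency of A1 to both parallel lines with radius 9.1 puts W and F at G ± 9.1·n: W = (-7.7424, 4.7818), F = (7.7424, -4.7818). So F.x = 7.7424.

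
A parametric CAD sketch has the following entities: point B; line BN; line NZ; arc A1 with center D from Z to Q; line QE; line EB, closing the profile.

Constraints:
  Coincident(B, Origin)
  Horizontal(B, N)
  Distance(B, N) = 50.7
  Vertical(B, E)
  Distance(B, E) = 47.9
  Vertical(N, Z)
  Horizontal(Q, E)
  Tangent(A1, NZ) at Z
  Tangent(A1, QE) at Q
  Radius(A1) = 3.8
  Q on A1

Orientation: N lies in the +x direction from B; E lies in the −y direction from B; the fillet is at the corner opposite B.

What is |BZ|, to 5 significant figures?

67.196

B is at the origin; B and N share the same y with |BN| = 50.7 and N on the +x side, so N = (50.700, 0.0000). BE is vertical with |BE| = 47.9 and E on the −y side, so E = (0.0000, -47.900). The virtual corner opposite B is at (50.700, -47.900). The tangent condition forces DZ to be normal to NZ and A1 meets QE tangentially, so DQ is at right angles to QE, with radius 3.8, so the center D sits 3.8 in from both sides at D = (46.900, -44.100). That places the tangent points at Z = (50.700, -44.100) on NZ and Q = (46.900, -47.900) on QE. Then |BZ| = |Z − B| = 67.196.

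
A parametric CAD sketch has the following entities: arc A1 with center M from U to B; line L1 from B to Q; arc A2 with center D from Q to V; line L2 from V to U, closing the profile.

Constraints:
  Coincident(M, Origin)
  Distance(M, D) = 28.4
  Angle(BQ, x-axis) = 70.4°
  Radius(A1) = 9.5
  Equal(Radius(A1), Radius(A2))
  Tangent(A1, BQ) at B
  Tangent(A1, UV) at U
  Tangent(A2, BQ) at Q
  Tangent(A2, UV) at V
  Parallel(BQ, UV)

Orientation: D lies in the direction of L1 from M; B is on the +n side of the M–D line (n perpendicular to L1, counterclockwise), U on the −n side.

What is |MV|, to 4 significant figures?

29.95

Tangency of A1 to both parallel lines with radius 9.5 puts B and U at M ± 9.5·n: B = (-8.950, 3.187), U = (8.950, -3.187). Equal radii place Q and V the same way about D: Q = D + 9.5·n = (0.5773, 29.94), V = D − 9.5·n = (18.48, 23.57). Then |MV| = |V − M| = 29.95.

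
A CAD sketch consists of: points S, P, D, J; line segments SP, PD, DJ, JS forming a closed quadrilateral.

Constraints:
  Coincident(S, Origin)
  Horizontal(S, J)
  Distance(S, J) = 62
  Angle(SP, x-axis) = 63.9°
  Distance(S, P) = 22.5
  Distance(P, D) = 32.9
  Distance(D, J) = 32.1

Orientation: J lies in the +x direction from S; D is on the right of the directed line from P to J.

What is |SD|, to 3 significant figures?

30.9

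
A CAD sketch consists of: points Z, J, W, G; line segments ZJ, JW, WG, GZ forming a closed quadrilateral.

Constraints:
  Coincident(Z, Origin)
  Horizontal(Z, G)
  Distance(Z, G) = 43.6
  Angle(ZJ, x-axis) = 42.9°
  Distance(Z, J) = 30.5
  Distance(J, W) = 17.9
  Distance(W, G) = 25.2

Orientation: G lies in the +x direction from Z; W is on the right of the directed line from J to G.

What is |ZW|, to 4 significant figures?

18.89

Checks: |JW| = 17.90 ✓; |WG| = 25.20 ✓.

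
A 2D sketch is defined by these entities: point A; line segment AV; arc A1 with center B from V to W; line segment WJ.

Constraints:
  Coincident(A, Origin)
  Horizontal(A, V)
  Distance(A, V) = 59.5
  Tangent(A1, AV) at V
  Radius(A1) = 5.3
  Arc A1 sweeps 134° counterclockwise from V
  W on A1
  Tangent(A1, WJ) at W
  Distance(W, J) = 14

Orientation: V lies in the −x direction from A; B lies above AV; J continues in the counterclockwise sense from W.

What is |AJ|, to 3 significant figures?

68.1

A is at the origin; AV is horizontal with |AV| = 59.5 and V on the −x side, so V = (-59.5, 0.00). A1 meets AV tangentially, so BV is at right angles to AV, so B = V + (0, 5.3) = (-59.5, 5.30). On A1, V sits at bearing -90° from B; a 134° counterclockwise sweep puts W at bearing 44°, so W = B + 5.3·(cos 44°, sin 44°) = (-55.7, 8.98). A1 meets WJ tangentially, so BW is at right angles to WJ, so WJ runs along (−sin 44°, cos 44°); with |WJ| = 14.0, J = (-65.4, 19.1). Then |AJ| = |J − A| = 68.1.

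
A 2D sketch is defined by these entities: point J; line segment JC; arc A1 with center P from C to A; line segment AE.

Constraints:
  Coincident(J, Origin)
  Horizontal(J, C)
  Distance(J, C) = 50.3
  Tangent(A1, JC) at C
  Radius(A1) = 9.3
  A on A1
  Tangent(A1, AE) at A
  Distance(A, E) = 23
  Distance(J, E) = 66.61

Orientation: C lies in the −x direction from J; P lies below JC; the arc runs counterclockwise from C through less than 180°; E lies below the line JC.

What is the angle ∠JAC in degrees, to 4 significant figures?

37.57°

J is at the origin; J and C share the same y with |JC| = 50.3 and C on the −x side, so C = (-50.30, 0.000). A1 meets JC tangentially, so PC is at right angles to JC, so P = C + (0, -9.3) = (-50.30, -9.300). Since PA ⟂ AE (tangency), |PE| = √(9.3² + 23.0²) = 24.81 regardless of where A sits on A1. So E lies on both circle(J, 66.61) and circle(P, 24.81); the below-JC intersection is E = (-57.91, -32.91). A is the foot of the tangent from E: A = (-59.58, -9.973).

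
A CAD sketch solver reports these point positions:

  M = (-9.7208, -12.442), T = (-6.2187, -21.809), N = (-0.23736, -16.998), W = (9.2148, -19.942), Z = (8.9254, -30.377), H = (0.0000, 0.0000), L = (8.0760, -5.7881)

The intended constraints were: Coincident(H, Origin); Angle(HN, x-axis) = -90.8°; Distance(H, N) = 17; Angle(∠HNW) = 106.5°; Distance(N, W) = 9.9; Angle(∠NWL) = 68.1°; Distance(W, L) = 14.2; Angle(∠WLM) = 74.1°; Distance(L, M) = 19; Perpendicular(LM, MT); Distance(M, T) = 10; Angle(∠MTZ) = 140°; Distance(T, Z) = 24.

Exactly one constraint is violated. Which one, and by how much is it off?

Distance(T, Z) = 24 — off by 6.60.

H = (0.00, 0.00) ✓; HN at -90.80° ✓; |HN| = 17.00 ✓; ∠HNW = 106.5° ✓; |NW| = 9.900 ✓; ∠NWL = 68.10° ✓; |WL| = 14.20 ✓; ∠WLM = 74.10° ✓; |LM| = 19.00 ✓; ∠(LM, MT) = 90.00° ✓; |MT| = 10.00 ✓; ∠MTZ = 140.0° ✓; |TZ| = 17.40 ✗.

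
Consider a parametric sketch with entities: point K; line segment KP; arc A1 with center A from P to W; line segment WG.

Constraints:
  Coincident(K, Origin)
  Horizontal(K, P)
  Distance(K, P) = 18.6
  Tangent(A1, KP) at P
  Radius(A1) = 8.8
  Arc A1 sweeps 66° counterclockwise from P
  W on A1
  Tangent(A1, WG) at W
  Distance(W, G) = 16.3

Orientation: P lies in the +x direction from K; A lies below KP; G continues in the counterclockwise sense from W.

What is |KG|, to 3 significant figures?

20.5

K is at the origin; K and P share the same y with |KP| = 18.6 and P on the +x side, so P = (18.6, 0.00). A1 meets KP tangentially, so AP is at right angles to KP, so A = P + (0, -8.8) = (18.6, -8.80). On A1, P sits at bearing 90° from A; a 66° counterclockwise sweep puts W at bearing 156°, so W = A + 8.8·(cos 156°, sin 156°) = (10.6, -5.22). A1 meets WG tangentially, so AW is at right angles to WG, so WG runs along (−sin 156°, cos 156°); with |WG| = 16.3, G = (3.93, -20.1). Then |KG| = |G − K| = 20.5.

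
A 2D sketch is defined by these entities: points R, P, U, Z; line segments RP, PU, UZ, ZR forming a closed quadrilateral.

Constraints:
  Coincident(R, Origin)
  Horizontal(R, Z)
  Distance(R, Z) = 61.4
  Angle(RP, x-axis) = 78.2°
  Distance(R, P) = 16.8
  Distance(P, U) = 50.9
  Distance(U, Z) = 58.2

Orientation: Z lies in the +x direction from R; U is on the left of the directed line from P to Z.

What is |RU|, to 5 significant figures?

65.806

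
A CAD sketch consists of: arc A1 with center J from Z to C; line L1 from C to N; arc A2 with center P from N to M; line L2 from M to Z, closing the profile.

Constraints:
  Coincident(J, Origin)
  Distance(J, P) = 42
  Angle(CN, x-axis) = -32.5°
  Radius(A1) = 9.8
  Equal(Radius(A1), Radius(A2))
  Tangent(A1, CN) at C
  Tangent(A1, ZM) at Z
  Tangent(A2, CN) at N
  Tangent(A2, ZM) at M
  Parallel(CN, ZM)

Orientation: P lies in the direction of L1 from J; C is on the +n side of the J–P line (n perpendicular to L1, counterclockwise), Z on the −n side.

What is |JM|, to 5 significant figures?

43.128

Tangency of A1 to both parallel lines with radius 9.8 puts C and Z at J ± 9.8·n: C = (5.2655, 8.2652), Z = (-5.2655, -8.2652). Equal radii place N and M the same way about P: N = P + 9.8·n = (40.688, -14.301), M = P − 9.8·n = (30.157, -30.832). Then |JM| = |M − J| = 43.128.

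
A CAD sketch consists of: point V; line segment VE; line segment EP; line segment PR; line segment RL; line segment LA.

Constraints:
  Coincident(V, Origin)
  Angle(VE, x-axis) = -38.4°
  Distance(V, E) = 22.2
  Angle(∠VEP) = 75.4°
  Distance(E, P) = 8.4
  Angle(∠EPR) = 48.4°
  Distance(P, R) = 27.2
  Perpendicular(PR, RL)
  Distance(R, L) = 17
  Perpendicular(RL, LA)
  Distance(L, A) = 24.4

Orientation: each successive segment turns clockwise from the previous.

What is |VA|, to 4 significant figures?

32.86

PR ⟂ RL, so RL runs at -4.600°; with |RL| = 17.0, L = (29.82, 6.904). The perpendicularity gives LA at right angles to RL, so LA runs at -94.60°; with |LA| = 24.4, A = (27.86, -17.42). Then |VA| = |A − V| = 32.86.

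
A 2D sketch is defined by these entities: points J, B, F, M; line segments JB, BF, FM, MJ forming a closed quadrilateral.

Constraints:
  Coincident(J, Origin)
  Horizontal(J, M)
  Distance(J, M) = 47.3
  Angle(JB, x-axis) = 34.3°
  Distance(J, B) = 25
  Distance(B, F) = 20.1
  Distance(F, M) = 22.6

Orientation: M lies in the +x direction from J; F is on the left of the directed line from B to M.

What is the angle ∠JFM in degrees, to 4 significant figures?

82.07°

Checks: |BF| = 20.10 ✓; |FM| = 22.60 ✓.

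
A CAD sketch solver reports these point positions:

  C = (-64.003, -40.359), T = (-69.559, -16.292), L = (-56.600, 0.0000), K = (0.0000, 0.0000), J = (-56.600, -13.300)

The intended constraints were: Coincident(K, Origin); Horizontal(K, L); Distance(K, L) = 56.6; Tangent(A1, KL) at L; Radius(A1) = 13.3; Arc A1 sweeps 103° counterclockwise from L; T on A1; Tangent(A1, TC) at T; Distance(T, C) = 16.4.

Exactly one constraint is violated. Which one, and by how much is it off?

Distance(T, C) = 16.4 — off by 8.30.

K = (0.00, 0.00) ✓; K.y = 0.00, L.y = 0.00 ✓; |KL| = 56.60 ✓; ∠(JL, LK) = 90.00° ✓; |JL| = 13.30 ✓; bearing(J→T) − bearing(J→L) = 103.0° ✓; |JT| = 13.30 ✓; ∠(JT, TC) = 90.00° ✓; |TC| = 24.70 ✗.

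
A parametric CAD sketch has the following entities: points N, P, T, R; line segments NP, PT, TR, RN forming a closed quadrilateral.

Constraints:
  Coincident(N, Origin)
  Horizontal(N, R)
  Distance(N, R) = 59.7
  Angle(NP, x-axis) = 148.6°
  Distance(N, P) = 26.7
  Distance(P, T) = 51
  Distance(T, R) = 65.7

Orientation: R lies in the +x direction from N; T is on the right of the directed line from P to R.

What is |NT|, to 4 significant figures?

30.88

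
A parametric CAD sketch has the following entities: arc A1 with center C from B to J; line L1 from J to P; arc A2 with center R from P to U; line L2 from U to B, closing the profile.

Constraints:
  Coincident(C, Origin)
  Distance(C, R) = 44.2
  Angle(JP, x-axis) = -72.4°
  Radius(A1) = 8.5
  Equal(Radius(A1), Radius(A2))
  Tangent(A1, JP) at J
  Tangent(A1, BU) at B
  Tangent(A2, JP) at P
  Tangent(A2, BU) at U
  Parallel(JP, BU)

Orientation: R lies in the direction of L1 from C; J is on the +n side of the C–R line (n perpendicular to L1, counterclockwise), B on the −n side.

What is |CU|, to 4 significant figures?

45.01

Tangency of A1 to both parallel lines with radius 8.5 puts J and B at C ± 8.5·n: J = (8.102, 2.570), B = (-8.102, -2.570). Equal radii place P and U the same way about R: P = R + 8.5·n = (21.47, -39.56), U = R − 8.5·n = (5.263, -44.70). Then |CU| = |U − C| = 45.01.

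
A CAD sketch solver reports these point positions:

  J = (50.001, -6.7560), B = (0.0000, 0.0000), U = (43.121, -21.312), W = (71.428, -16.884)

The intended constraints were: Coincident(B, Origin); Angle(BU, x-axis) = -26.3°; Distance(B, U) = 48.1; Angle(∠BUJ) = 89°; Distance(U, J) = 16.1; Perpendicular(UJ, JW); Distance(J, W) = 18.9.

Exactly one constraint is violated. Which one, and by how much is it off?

Distance(J, W) = 18.9 — off by 4.80.

B = (0.00, 0.00) ✓; BU at -26.30° ✓; |BU| = 48.10 ✓; ∠BUJ = 89.00° ✓; |UJ| = 16.10 ✓; ∠(UJ, JW) = 90.00° ✓; |JW| = 23.70 ✗.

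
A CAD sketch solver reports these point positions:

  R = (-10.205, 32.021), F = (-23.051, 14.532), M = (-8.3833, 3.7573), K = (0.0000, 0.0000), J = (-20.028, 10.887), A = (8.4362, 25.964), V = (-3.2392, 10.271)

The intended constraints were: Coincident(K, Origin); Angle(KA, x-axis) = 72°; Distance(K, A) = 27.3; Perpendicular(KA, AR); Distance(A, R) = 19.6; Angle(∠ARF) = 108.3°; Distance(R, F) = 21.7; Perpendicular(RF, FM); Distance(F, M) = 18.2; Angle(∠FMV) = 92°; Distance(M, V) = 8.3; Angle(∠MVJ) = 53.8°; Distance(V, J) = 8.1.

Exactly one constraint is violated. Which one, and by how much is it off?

Distance(V, J) = 8.1 — off by 8.70.

K = (0.00, 0.00) ✓; KA at 72.00° ✓; |KA| = 27.30 ✓; ∠(KA, AR) = 90.00° ✓; |AR| = 19.60 ✓; ∠ARF = 108.3° ✓; |RF| = 21.70 ✓; ∠(RF, FM) = 90.00° ✓; |FM| = 18.20 ✓; ∠FMV = 92.00° ✓; |MV| = 8.300 ✓; ∠MVJ = 53.80° ✓; |VJ| = 16.80 ✗.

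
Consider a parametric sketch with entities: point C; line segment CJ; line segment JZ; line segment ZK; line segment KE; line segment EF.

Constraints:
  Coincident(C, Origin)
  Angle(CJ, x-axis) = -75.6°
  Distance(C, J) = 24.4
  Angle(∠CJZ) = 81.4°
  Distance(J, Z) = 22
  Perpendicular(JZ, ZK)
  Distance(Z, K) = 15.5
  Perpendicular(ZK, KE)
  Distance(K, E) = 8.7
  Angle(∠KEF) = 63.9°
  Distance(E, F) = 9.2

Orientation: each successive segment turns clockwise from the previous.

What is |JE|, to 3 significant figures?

20.4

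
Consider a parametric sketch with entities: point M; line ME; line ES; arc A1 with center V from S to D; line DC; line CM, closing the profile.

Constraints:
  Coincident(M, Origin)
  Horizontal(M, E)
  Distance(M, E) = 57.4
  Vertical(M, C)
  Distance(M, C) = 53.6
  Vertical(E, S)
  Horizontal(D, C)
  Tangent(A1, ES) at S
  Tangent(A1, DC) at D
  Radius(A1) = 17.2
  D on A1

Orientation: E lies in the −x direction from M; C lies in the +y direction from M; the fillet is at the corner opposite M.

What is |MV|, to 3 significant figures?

54.2

M is at the origin; M and E share the same y with |ME| = 57.4 and E on the −x side, so E = (-57.4, 0.00). M and C share the same x with |MC| = 53.6 and C on the +y side, so C = (0.00, 53.6). The virtual corner opposite M is at (-57.4, 53.6). Tangency of A1 to ES means the radius VS is perpendicular to ES and the tangent condition forces VD to be normal to DC, with radius 17.2, so the center V sits 17.2 in from both sides at V = (-40.2, 36.4). Then |MV| = |V − M| = 54.2.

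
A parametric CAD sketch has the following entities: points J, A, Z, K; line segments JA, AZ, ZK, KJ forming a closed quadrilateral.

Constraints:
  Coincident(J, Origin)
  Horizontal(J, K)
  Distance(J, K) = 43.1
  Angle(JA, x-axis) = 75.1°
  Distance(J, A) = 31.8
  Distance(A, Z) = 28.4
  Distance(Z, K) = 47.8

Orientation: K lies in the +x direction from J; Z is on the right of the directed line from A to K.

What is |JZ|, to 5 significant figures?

6.8719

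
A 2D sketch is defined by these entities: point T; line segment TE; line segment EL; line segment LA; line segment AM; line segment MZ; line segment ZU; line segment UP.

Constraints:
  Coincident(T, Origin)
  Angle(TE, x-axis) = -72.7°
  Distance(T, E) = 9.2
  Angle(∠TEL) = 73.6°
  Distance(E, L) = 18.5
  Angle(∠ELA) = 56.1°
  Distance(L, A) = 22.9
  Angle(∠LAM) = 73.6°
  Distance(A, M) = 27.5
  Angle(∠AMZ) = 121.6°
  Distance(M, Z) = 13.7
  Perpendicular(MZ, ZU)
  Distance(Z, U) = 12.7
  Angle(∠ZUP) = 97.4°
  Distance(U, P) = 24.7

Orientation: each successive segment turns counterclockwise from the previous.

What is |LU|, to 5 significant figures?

17.774

T is at the origin; TE runs at -72.7° with length 9.2, so E = (2.7358, -8.7838). ∠TEL = 73.6° gives EL at 33.700° from the x-axis; with |EL| = 18.5, L = (18.127, 1.4808). ∠ELA = 56.1° gives LA at 157.60° from the x-axis; with |LA| = 22.9, A = (-3.0451, 10.207). ∠LAM = 73.6° gives AM at -96.000° from the x-axis; with |AM| = 27.5, M = (-5.9196, -17.142). ∠AMZ = 121.6° gives MZ at -37.600° from the x-axis; with |MZ| = 13.7, Z = (4.9347, -25.501). MZ is perpendicular to ZU, so ZU runs at 52.400°; with |ZU| = 12.7, U = (12.684, -15.439). Then |LU| = |U − L| = 17.774.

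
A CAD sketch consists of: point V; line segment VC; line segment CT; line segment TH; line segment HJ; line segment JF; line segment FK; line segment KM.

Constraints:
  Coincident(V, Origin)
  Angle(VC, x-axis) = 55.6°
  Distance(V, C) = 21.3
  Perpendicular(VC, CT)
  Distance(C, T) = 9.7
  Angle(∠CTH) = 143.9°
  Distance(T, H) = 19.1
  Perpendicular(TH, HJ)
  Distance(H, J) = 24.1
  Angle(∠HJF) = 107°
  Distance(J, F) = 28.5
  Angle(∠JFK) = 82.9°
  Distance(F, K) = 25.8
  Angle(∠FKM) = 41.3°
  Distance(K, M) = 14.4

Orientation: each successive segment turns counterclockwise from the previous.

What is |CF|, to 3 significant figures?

26.7

V is at the origin; VC runs at 55.6° with length 21.3, so C = (12.0, 17.6). The perpendicularity gives CT at right angles to VC, so CT runs at 146°; with |CT| = 9.7, T = (4.03, 23.1). ∠CTH = 143.9° gives TH at -178° from the x-axis; with |TH| = 19.1, H = (-15.1, 22.5). The perpendicularity gives HJ at right angles to TH, so HJ runs at -88.3°; with |HJ| = 24.1, J = (-14.3, -1.60). ∠HJF = 107.0° gives JF at -15.3° from the x-axis; with |JF| = 28.5, F = (13.1, -9.12). Then |CF| = |F − C| = 26.7.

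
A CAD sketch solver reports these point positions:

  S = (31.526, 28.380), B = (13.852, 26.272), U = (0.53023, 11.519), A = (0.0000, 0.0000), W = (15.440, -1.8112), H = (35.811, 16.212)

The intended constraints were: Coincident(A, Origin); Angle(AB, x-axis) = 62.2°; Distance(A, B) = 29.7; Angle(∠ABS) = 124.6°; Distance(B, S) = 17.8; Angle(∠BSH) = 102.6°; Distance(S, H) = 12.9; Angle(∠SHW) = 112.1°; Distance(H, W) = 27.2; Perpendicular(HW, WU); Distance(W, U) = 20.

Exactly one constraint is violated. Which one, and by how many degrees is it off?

Perpendicular(HW, WU) — off by 6.70°.

A = (0.00, 0.00) ✓; AB at 62.20° ✓; |AB| = 29.70 ✓; ∠ABS = 124.6° ✓; |BS| = 17.80 ✓; ∠BSH = 102.6° ✓; |SH| = 12.90 ✓; ∠SHW = 112.1° ✓; |HW| = 27.20 ✓; ∠(HW, WU) = 83.30° ✗; |WU| = 20.00 ✓.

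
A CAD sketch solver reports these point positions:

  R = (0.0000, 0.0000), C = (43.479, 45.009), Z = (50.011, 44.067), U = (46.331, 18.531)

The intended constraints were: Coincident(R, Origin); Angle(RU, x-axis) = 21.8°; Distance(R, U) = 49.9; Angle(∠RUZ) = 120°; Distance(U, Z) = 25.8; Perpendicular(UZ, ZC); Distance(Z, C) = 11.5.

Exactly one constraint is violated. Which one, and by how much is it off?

Distance(Z, C) = 11.5 — off by 4.90.

R = (0.00, 0.00) ✓; RU at 21.80° ✓; |RU| = 49.90 ✓; ∠RUZ = 120.0° ✓; |UZ| = 25.80 ✓; ∠(UZ, ZC) = 89.99° ✓; |ZC| = 6.600 ✗.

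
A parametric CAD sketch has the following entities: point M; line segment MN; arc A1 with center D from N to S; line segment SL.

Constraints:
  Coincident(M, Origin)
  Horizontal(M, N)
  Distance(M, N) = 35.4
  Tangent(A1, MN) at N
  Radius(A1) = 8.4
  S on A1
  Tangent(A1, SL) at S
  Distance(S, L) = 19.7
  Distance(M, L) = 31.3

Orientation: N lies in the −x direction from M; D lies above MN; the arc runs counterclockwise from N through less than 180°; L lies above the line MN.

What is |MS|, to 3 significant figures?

28.1

M is at the origin; MN is horizontal with |MN| = 35.4 and N on the −x side, so N = (-35.4, 0.00). Since A1 is tangent to MN there, DN ⟂ MN, so D = N + (0, 8.4) = (-35.4, 8.40). Since DS ⟂ SL (tangency), |DL| = √(8.4² + 19.7²) = 21.4 regardless of where S sits on A1. So L lies on both circle(M, 31.3) and circle(D, 21.4); the above-MN intersection is L = (-20.4, 23.7). S is the foot of the tangent from L: S = (-27.6, 5.35).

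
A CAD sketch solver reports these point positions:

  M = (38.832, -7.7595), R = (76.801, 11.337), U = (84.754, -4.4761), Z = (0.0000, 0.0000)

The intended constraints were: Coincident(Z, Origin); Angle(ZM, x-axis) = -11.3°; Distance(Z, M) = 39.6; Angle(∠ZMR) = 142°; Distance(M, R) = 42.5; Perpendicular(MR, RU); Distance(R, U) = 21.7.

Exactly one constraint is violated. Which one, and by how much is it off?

Distance(R, U) = 21.7 — off by 4.00.

Z = (0.00, 0.00) ✓; ZM at -11.30° ✓; |ZM| = 39.60 ✓; ∠ZMR = 142.0° ✓; |MR| = 42.50 ✓; ∠(MR, RU) = 90.00° ✓; |RU| = 17.70 ✗.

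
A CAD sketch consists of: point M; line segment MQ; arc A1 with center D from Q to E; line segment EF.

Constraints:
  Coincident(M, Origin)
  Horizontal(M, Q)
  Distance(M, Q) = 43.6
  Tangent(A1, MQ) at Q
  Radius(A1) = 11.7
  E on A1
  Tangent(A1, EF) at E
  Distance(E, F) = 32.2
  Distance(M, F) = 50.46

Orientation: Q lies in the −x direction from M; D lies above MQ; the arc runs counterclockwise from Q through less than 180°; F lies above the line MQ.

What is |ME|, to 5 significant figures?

33.579

Checks: |DE| = 11.70 ✓; ∠(DE, EF) = 90.00° ✓; |EF| = 32.20 ✓; |MF| = 50.46 ✓.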